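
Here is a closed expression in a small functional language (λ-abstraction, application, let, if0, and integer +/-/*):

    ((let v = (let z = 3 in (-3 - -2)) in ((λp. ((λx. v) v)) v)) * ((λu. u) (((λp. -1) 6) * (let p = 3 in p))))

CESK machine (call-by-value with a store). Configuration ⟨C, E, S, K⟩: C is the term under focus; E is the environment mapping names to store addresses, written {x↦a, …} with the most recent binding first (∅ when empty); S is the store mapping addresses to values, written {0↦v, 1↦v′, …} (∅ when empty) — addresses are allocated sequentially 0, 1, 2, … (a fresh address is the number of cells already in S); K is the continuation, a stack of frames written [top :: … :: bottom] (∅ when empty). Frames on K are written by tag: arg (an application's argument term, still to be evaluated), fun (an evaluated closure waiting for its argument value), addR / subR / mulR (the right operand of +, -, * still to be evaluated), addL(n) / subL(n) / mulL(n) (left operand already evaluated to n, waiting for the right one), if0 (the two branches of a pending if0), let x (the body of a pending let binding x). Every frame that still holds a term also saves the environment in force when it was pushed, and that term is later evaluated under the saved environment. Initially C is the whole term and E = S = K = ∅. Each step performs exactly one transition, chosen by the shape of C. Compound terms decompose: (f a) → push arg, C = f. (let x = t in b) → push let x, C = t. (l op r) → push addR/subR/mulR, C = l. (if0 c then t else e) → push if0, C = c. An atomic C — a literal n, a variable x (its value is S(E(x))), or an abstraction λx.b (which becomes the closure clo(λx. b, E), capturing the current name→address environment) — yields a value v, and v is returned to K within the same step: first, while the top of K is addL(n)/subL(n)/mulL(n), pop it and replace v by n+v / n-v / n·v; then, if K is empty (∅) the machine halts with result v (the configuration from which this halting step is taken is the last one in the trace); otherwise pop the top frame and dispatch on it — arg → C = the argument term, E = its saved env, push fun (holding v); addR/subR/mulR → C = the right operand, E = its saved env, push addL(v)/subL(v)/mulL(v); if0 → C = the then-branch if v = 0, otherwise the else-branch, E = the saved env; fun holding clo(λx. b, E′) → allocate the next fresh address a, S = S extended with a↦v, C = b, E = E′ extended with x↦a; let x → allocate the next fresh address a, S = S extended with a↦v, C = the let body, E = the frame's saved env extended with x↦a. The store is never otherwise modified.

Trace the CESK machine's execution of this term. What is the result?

Answer: 3

Machine steps:
0. <C=((let v = (let z = 3 in (-3 - -2)) in ((λp. ((λx. v) v)) v)) * ((λu. u) (((λp. -1) 6) * (let p = 3 in p)))), E=∅, S=∅, K=∅>
1. <C=(let v = (let z = 3 in (-3 - -2)) in ((λp. ((λx. v) v)) v)), E=∅, S=∅, K=[mulR]>
2. <C=(let z = 3 in (-3 - -2)), E=∅, S=∅, K=[let v :: mulR]>
3. <C=3, E=∅, S=∅, K=[let z :: let v :: mulR]>
4. <C=(-3 - -2), E={z↦0}, S={0↦3}, K=[let v :: mulR]>
5. <C=-3, E={z↦0}, S={0↦3}, K=[subR :: let v :: mulR]>
6. <C=-2, E={z↦0}, S={0↦3}, K=[subL(-3) :: let v :: mulR]>
7. <C=((λp. ((λx. v) v)) v), E={v↦1}, S={0↦3, 1↦-1}, K=[mulR]>
8. <C=(λp. ((λx. v) v)), E={v↦1}, S={0↦3, 1↦-1}, K=[arg :: mulR]>
9. <C=v, E={v↦1}, S={0↦3, 1↦-1}, K=[fun :: mulR]>
10. <C=((λx. v) v), E={p↦2, v↦1}, S={0↦3, 1↦-1, 2↦-1}, K=[mulR]>
11. <C=(λx. v), E={p↦2, v↦1}, S={0↦3, 1↦-1, 2↦-1}, K=[arg :: mulR]>
12. <C=v, E={p↦2, v↦1}, S={0↦3, 1↦-1, 2↦-1}, K=[fun :: mulR]>
13. <C=v, E={x↦3, p↦2, v↦1}, S={0↦3, 1↦-1, 2↦-1, 3↦-1}, K=[mulR]>
14. <C=((λu. u) (((λp. -1) 6) * (let p = 3 in p))), E=∅, S={0↦3, 1↦-1, 2↦-1, 3↦-1}, K=[mulL(-1)]>
15. <C=(λu. u), E=∅, S={0↦3, 1↦-1, 2↦-1, 3↦-1}, K=[arg :: mulL(-1)]>
16. <C=(((λp. -1) 6) * (let p = 3 in p)), E=∅, S={0↦3, 1↦-1, 2↦-1, 3↦-1}, K=[fun :: mulL(-1)]>
17. <C=((λp. -1) 6), E=∅, S={0↦3, 1↦-1, 2↦-1, 3↦-1}, K=[mulR :: fun :: mulL(-1)]>
18. <C=(λp. -1), E=∅, S={0↦3, 1↦-1, 2↦-1, 3↦-1}, K=[arg :: mulR :: fun :: mulL(-1)]>
19. <C=6, E=∅, S={0↦3, 1↦-1, 2↦-1, 3↦-1}, K=[fun :: mulR :: fun :: mulL(-1)]>
20. <C=-1, E={p↦4}, S={0↦3, 1↦-1, 2↦-1, 3↦-1, 4↦6}, K=[mulR :: fun :: mulL(-1)]>
21. <C=(let p = 3 in p), E=∅, S={0↦3, 1↦-1, 2↦-1, 3↦-1, 4↦6}, K=[mulL(-1) :: fun :: mulL(-1)]>
22. <C=3, E=∅, S={0↦3, 1↦-1, 2↦-1, 3↦-1, 4↦6}, K=[let p :: mulL(-1) :: fun :: mulL(-1)]>
23. <C=p, E={p↦5}, S={0↦3, 1↦-1, 2↦-1, 3↦-1, 4↦6, 5↦3}, K=[mulL(-1) :: fun :: mulL(-1)]>
24. <C=u, E={u↦6}, S={0↦3, 1↦-1, 2↦-1, 3↦-1, 4↦6, 5↦3, 6↦-3}, K=[mulL(-1)]>
→ final value 3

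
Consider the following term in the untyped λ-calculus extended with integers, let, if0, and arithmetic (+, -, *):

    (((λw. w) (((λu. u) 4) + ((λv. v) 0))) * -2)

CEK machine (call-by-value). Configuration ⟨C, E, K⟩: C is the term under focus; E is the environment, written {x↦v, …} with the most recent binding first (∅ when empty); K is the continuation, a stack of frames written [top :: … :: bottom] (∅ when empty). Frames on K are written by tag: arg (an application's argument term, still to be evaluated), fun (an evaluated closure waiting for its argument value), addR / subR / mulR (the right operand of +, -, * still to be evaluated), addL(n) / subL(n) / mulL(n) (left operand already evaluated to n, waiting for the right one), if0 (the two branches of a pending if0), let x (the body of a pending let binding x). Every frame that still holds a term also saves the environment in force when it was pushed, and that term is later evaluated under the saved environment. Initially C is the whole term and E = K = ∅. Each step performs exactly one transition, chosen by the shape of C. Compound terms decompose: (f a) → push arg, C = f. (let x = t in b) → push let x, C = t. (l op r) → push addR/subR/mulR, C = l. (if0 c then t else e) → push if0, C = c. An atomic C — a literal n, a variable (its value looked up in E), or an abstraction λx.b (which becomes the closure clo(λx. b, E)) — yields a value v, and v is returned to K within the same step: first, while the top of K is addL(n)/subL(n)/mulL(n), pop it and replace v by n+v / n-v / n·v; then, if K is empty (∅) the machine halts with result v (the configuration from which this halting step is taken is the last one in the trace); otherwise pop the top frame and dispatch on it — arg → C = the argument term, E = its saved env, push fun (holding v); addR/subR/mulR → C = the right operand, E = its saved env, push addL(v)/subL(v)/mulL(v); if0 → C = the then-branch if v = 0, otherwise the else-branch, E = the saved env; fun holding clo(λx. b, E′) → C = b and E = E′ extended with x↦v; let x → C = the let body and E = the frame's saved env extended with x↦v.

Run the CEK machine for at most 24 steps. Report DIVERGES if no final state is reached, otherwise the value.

step 0: <C=(((λw. w) (((λu. u) 4) + ((λv. v) 0))) * -2), E=∅, K=∅>
step 1: <C=((λw. w) (((λu. u) 4) + ((λv. v) 0))), E=∅, K=[mulR]>
step 2: <C=(λw. w), E=∅, K=[arg :: mulR]>
step 3: <C=(((λu. u) 4) + ((λv. v) 0)), E=∅, K=[fun :: mulR]>
step 4: <C=((λu. u) 4), E=∅, K=[addR :: fun :: mulR]>
step 5: <C=(λu. u), E=∅, K=[arg :: addR :: fun :: mulR]>
step 6: <C=4, E=∅, K=[fun :: addR :: fun :: mulR]>
step 7: <C=u, E={u↦4}, K=[addR :: fun :: mulR]>
step 8: <C=((λv. v) 0), E=∅, K=[addL(4) :: fun :: mulR]>
step 9: <C=(λv. v), E=∅, K=[arg :: addL(4) :: fun :: mulR]>
step 10: <C=0, E=∅, K=[fun :: addL(4) :: fun :: mulR]>
step 11: <C=v, E={v↦0}, K=[addL(4) :: fun :: mulR]>
step 12: <C=w, E={w↦4}, K=[mulR]>
step 13: <C=-2, E=∅, K=[mulL(4)]>
→ final value -8

Answer: -8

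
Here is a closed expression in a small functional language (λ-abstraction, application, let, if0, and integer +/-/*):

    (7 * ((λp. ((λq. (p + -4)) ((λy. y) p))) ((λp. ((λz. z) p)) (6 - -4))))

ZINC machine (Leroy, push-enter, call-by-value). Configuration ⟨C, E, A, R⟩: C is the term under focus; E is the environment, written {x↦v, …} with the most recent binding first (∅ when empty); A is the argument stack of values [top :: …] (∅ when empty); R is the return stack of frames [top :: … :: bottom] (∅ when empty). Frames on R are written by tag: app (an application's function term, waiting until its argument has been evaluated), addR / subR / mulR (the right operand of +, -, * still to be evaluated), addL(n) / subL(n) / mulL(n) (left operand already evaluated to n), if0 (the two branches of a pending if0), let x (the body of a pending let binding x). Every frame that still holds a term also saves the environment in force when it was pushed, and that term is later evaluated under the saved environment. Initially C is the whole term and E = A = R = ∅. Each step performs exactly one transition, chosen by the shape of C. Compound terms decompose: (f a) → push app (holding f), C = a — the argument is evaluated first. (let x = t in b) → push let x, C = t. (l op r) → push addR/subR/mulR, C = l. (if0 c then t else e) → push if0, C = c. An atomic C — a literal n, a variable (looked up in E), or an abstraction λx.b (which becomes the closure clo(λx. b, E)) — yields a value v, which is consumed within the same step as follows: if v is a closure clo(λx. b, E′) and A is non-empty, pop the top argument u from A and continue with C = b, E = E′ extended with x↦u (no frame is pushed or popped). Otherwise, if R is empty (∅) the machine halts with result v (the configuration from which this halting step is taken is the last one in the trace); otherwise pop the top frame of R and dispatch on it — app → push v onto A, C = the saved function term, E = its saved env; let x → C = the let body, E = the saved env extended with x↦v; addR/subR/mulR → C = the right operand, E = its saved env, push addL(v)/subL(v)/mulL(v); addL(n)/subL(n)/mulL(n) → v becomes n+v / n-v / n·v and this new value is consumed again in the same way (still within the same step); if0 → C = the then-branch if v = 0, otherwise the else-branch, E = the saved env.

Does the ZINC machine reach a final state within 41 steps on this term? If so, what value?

[0] <C=(7 * ((λp. ((λq. (p + -4)) ((λy. y) p))) ((λp. ((λz. z) p)) (6 - -4)))), E=∅, A=∅, R=∅>
[1] <C=7, E=∅, A=∅, R=[mulR]>
[2] <C=((λp. ((λq. (p + -4)) ((λy. y) p))) ((λp. ((λz. z) p)) (6 - -4))), E=∅, A=∅, R=[mulL(7)]>
[3] <C=((λp. ((λz. z) p)) (6 - -4)), E=∅, A=∅, R=[app :: mulL(7)]>
[4] <C=(6 - -4), E=∅, A=∅, R=[app :: app :: mulL(7)]>
[5] <C=6, E=∅, A=∅, R=[subR :: app :: app :: mulL(7)]>
[6] <C=-4, E=∅, A=∅, R=[subL(6) :: app :: app :: mulL(7)]>
[7] <C=(λp. ((λz. z) p)), E=∅, A=[10], R=[app :: mulL(7)]>
[8] <C=((λz. z) p), E={p↦10}, A=∅, R=[app :: mulL(7)]>
[9] <C=p, E={p↦10}, A=∅, R=[app :: app :: mulL(7)]>
[10] <C=(λz. z), E={p↦10}, A=[10], R=[app :: mulL(7)]>
[11] <C=z, E={z↦10, p↦10}, A=∅, R=[app :: mulL(7)]>
[12] <C=(λp. ((λq. (p + -4)) ((λy. y) p))), E=∅, A=[10], R=[mulL(7)]>
[13] <C=((λq. (p + -4)) ((λy. y) p)), E={p↦10}, A=∅, R=[mulL(7)]>
[14] <C=((λy. y) p), E={p↦10}, A=∅, R=[app :: mulL(7)]>
[15] <C=p, E={p↦10}, A=∅, R=[app :: app :: mulL(7)]>
[16] <C=(λy. y), E={p↦10}, A=[10], R=[app :: mulL(7)]>
[17] <C=y, E={y↦10, p↦10}, A=∅, R=[app :: mulL(7)]>
[18] <C=(λq. (p + -4)), E={p↦10}, A=[10], R=[mulL(7)]>
[19] <C=(p + -4), E={q↦10, p↦10}, A=∅, R=[mulL(7)]>
[20] <C=p, E={q↦10, p↦10}, A=∅, R=[addR :: mulL(7)]>
[21] <C=-4, E={q↦10, p↦10}, A=∅, R=[addL(10) :: mulL(7)]>
→ final value 42

Answer: 42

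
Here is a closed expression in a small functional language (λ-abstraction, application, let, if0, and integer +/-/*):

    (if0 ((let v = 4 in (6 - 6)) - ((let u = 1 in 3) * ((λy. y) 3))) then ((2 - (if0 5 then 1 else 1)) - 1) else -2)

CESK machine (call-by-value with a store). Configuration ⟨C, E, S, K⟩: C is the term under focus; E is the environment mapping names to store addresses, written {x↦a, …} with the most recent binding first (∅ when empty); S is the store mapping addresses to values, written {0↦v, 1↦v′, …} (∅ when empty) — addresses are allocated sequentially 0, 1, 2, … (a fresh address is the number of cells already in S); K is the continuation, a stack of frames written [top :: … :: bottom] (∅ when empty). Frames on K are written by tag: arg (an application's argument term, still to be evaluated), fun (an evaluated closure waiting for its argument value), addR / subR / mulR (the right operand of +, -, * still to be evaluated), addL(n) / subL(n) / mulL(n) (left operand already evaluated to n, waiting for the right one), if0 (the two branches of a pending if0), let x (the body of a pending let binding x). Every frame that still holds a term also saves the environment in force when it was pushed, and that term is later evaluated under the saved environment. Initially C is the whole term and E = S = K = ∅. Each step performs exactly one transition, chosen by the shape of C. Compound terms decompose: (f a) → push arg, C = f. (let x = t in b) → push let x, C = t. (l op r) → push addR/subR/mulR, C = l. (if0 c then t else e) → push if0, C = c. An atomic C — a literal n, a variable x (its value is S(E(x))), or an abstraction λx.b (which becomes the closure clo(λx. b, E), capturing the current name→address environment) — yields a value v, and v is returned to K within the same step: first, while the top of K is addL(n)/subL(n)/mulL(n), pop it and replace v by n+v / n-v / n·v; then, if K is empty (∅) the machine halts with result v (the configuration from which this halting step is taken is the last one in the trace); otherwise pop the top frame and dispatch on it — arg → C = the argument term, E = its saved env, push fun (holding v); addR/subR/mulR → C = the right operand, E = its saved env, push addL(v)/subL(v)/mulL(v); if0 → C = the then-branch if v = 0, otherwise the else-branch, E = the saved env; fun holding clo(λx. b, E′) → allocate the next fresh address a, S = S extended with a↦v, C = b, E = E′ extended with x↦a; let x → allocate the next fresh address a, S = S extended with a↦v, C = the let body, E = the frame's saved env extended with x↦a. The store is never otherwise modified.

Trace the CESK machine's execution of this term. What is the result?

step 0: ⟨C=(if0 ((let v = 4 in (6 - 6)) - ((let u = 1 in 3) * ((λy. y) 3))) then ((2 - (if0 5 then 1 else 1)) - 1) else -2); E=∅; S=∅; K=∅⟩
step 1: ⟨C=((let v = 4 in (6 - 6)) - ((let u = 1 in 3) * ((λy. y) 3))); E=∅; S=∅; K=[if0]⟩
step 2: ⟨C=(let v = 4 in (6 - 6)); E=∅; S=∅; K=[subR :: if0]⟩
step 3: ⟨C=4; E=∅; S=∅; K=[let v :: subR :: if0]⟩
step 4: ⟨C=(6 - 6); E={v↦0}; S={0↦4}; K=[subR :: if0]⟩
step 5: ⟨C=6; E={v↦0}; S={0↦4}; K=[subR :: subR :: if0]⟩
step 6: ⟨C=6; E={v↦0}; S={0↦4}; K=[subL(6) :: subR :: if0]⟩
step 7: ⟨C=((let u = 1 in 3) * ((λy. y) 3)); E=∅; S={0↦4}; K=[subL(0) :: if0]⟩
step 8: ⟨C=(let u = 1 in 3); E=∅; S={0↦4}; K=[mulR :: subL(0) :: if0]⟩
step 9: ⟨C=1; E=∅; S={0↦4}; K=[let u :: mulR :: subL(0) :: if0]⟩
step 10: ⟨C=3; E={u↦1}; S={0↦4, 1↦1}; K=[mulR :: subL(0) :: if0]⟩
step 11: ⟨C=((λy. y) 3); E=∅; S={0↦4, 1↦1}; K=[mulL(3) :: subL(0) :: if0]⟩
step 12: ⟨C=(λy. y); E=∅; S={0↦4, 1↦1}; K=[arg :: mulL(3) :: subL(0) :: if0]⟩
step 13: ⟨C=3; E=∅; S={0↦4, 1↦1}; K=[fun :: mulL(3) :: subL(0) :: if0]⟩
step 14: ⟨C=y; E={y↦2}; S={0↦4, 1↦1, 2↦3}; K=[mulL(3) :: subL(0) :: if0]⟩
step 15: ⟨C=-2; E=∅; S={0↦4, 1↦1, 2↦3}; K=∅⟩
→ final value -2

Answer: -2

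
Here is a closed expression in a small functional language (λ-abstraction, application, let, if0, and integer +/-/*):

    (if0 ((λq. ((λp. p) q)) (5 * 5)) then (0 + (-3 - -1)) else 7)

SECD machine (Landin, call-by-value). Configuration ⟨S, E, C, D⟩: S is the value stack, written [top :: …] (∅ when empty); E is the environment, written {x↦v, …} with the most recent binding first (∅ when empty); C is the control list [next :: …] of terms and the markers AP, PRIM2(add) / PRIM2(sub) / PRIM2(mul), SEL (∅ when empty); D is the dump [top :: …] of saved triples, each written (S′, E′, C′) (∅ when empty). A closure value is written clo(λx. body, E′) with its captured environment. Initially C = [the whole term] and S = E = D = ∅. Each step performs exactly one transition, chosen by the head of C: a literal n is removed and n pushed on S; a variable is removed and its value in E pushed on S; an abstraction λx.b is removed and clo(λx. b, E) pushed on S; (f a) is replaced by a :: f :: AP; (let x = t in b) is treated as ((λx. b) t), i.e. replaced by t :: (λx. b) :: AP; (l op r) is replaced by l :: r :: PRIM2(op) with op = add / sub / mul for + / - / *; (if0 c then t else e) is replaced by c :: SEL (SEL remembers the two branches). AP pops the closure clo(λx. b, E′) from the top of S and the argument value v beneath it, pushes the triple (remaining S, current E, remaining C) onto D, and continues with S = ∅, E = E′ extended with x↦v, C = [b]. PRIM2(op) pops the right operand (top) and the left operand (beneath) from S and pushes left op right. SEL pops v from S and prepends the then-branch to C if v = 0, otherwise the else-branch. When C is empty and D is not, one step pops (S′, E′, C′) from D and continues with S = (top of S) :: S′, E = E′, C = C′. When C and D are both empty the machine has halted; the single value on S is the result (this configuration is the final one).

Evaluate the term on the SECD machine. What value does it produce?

step 0: ⟨S=∅; E=∅; C=[(if0 ((λq. ((λp. p) q)) (5 * 5)) then (0 + (-3 - -1)) else 7)]; D=∅⟩
step 1: ⟨S=∅; E=∅; C=[((λq. ((λp. p) q)) (5 * 5)) :: SEL]; D=∅⟩
step 2: ⟨S=∅; E=∅; C=[(5 * 5) :: (λq. ((λp. p) q)) :: AP :: SEL]; D=∅⟩
step 3: ⟨S=∅; E=∅; C=[5 :: 5 :: PRIM2(mul) :: (λq. ((λp. p) q)) :: AP :: SEL]; D=∅⟩
step 4: ⟨S=[5]; E=∅; C=[5 :: PRIM2(mul) :: (λq. ((λp. p) q)) :: AP :: SEL]; D=∅⟩
step 5: ⟨S=[5 :: 5]; E=∅; C=[PRIM2(mul) :: (λq. ((λp. p) q)) :: AP :: SEL]; D=∅⟩
step 6: ⟨S=[25]; E=∅; C=[(λq. ((λp. p) q)) :: AP :: SEL]; D=∅⟩
step 7: ⟨S=[clo(λq. ((λp. p) q), ∅) :: 25]; E=∅; C=[AP :: SEL]; D=∅⟩
step 8: ⟨S=∅; E={q↦25}; C=[((λp. p) q)]; D=[(∅, ∅, [SEL])]⟩
step 9: ⟨S=∅; E={q↦25}; C=[q :: (λp. p) :: AP]; D=[(∅, ∅, [SEL])]⟩
step 10: ⟨S=[25]; E={q↦25}; C=[(λp. p) :: AP]; D=[(∅, ∅, [SEL])]⟩
step 11: ⟨S=[clo(λp. p, {q↦25}) :: 25]; E={q↦25}; C=[AP]; D=[(∅, ∅, [SEL])]⟩
step 12: ⟨S=∅; E={p↦25, q↦25}; C=[p]; D=[(∅, {q↦25}, ∅) :: (∅, ∅, [SEL])]⟩
step 13: ⟨S=[25]; E={p↦25, q↦25}; C=∅; D=[(∅, {q↦25}, ∅) :: (∅, ∅, [SEL])]⟩
step 14: ⟨S=[25]; E={q↦25}; C=∅; D=[(∅, ∅, [SEL])]⟩
step 15: ⟨S=[25]; E=∅; C=[SEL]; D=∅⟩
step 16: ⟨S=∅; E=∅; C=[7]; D=∅⟩
step 17: ⟨S=[7]; E=∅; C=∅; D=∅⟩
→ final value 7

Answer: 7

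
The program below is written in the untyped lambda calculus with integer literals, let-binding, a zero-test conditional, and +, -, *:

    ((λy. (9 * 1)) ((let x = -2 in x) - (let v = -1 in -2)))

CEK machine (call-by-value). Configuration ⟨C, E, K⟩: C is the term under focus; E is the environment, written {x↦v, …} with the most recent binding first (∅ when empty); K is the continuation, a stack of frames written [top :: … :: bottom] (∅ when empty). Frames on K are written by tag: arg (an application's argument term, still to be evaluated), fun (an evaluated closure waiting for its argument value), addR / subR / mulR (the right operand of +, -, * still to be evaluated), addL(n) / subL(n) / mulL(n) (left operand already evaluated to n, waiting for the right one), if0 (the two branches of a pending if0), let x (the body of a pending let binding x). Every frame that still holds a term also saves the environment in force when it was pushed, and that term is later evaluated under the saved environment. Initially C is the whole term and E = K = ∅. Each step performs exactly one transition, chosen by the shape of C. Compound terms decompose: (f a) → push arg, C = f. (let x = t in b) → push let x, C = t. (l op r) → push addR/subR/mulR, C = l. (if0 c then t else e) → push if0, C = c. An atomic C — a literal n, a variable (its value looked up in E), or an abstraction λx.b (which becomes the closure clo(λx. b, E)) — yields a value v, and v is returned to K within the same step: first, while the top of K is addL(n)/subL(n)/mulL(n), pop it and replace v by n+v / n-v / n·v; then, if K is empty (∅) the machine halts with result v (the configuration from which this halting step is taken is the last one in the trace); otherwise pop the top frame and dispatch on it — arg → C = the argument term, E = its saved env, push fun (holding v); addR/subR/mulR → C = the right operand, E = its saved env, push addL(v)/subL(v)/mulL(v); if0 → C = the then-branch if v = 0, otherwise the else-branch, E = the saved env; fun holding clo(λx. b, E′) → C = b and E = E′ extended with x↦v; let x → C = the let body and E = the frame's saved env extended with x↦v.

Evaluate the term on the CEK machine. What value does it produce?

Answer: 9

Derivation:
t=0: <C=((λy. (9 * 1)) ((let x = -2 in x) - (let v = -1 in -2))), E=∅, K=∅>
t=1: <C=(λy. (9 * 1)), E=∅, K=[arg]>
t=2: <C=((let x = -2 in x) - (let v = -1 in -2)), E=∅, K=[fun]>
t=3: <C=(let x = -2 in x), E=∅, K=[subR :: fun]>
t=4: <C=-2, E=∅, K=[let x :: subR :: fun]>
t=5: <C=x, E={x↦-2}, K=[subR :: fun]>
t=6: <C=(let v = -1 in -2), E=∅, K=[subL(-2) :: fun]>
t=7: <C=-1, E=∅, K=[let v :: subL(-2) :: fun]>
t=8: <C=-2, E={v↦-1}, K=[subL(-2) :: fun]>
t=9: <C=(9 * 1), E={y↦0}, K=∅>
t=10: <C=9, E={y↦0}, K=[mulR]>
t=11: <C=1, E={y↦0}, K=[mulL(9)]>
→ final value 9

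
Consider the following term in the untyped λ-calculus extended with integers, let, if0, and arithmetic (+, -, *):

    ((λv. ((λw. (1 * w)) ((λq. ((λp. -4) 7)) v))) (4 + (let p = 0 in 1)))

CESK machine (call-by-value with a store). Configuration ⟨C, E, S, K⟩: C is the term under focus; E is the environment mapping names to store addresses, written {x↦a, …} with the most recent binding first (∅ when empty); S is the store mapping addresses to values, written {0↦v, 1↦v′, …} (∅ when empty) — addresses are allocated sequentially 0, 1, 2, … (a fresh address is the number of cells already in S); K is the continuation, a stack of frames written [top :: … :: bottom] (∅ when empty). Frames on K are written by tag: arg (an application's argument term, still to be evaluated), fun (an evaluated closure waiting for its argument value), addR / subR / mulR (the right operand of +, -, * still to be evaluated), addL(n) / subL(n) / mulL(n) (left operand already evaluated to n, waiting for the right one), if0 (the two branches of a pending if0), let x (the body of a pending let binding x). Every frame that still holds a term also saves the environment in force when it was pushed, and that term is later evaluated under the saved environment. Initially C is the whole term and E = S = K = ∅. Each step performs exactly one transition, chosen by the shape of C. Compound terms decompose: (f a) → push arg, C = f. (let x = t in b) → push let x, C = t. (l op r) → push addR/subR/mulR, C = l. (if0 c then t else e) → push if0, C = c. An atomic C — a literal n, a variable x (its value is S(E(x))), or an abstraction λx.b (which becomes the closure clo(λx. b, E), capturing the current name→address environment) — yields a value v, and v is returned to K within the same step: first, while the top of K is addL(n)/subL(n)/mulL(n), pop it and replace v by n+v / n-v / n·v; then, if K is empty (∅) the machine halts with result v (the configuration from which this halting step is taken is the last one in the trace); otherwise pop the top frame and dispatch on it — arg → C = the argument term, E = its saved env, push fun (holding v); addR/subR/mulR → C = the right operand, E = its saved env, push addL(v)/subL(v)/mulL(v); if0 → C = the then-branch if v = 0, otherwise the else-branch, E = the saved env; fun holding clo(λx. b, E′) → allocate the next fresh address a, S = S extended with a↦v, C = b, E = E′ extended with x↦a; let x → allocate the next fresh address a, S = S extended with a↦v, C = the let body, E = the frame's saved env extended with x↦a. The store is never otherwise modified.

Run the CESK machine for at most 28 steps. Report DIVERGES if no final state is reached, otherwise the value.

Answer: -4

Execution trace:
t=0: <C=((λv. ((λw. (1 * w)) ((λq. ((λp. -4) 7)) v))) (4 + (let p = 0 in 1))), E=∅, S=∅, K=∅>
t=1: <C=(λv. ((λw. (1 * w)) ((λq. ((λp. -4) 7)) v))), E=∅, S=∅, K=[arg]>
t=2: <C=(4 + (let p = 0 in 1)), E=∅, S=∅, K=[fun]>
t=3: <C=4, E=∅, S=∅, K=[addR :: fun]>
t=4: <C=(let p = 0 in 1), E=∅, S=∅, K=[addL(4) :: fun]>
t=5: <C=0, E=∅, S=∅, K=[let p :: addL(4) :: fun]>
t=6: <C=1, E={p↦0}, S={0↦0}, K=[addL(4) :: fun]>
t=7: <C=((λw. (1 * w)) ((λq. ((λp. -4) 7)) v)), E={v↦1}, S={0↦0, 1↦5}, K=∅>
t=8: <C=(λw. (1 * w)), E={v↦1}, S={0↦0, 1↦5}, K=[arg]>
t=9: <C=((λq. ((λp. -4) 7)) v), E={v↦1}, S={0↦0, 1↦5}, K=[fun]>
t=10: <C=(λq. ((λp. -4) 7)), E={v↦1}, S={0↦0, 1↦5}, K=[arg :: fun]>
t=11: <C=v, E={v↦1}, S={0↦0, 1↦5}, K=[fun :: fun]>
t=12: <C=((λp. -4) 7), E={q↦2, v↦1}, S={0↦0, 1↦5, 2↦5}, K=[fun]>
t=13: <C=(λp. -4), E={q↦2, v↦1}, S={0↦0, 1↦5, 2↦5}, K=[arg :: fun]>
t=14: <C=7, E={q↦2, v↦1}, S={0↦0, 1↦5, 2↦5}, K=[fun :: fun]>
t=15: <C=-4, E={p↦3, q↦2, v↦1}, S={0↦0, 1↦5, 2↦5, 3↦7}, K=[fun]>
t=16: <C=(1 * w), E={w↦4, v↦1}, S={0↦0, 1↦5, 2↦5, 3↦7, 4↦-4}, K=∅>
t=17: <C=1, E={w↦4, v↦1}, S={0↦0, 1↦5, 2↦5, 3↦7, 4↦-4}, K=[mulR]>
t=18: <C=w, E={w↦4, v↦1}, S={0↦0, 1↦5, 2↦5, 3↦7, 4↦-4}, K=[mulL(1)]>
→ final value -4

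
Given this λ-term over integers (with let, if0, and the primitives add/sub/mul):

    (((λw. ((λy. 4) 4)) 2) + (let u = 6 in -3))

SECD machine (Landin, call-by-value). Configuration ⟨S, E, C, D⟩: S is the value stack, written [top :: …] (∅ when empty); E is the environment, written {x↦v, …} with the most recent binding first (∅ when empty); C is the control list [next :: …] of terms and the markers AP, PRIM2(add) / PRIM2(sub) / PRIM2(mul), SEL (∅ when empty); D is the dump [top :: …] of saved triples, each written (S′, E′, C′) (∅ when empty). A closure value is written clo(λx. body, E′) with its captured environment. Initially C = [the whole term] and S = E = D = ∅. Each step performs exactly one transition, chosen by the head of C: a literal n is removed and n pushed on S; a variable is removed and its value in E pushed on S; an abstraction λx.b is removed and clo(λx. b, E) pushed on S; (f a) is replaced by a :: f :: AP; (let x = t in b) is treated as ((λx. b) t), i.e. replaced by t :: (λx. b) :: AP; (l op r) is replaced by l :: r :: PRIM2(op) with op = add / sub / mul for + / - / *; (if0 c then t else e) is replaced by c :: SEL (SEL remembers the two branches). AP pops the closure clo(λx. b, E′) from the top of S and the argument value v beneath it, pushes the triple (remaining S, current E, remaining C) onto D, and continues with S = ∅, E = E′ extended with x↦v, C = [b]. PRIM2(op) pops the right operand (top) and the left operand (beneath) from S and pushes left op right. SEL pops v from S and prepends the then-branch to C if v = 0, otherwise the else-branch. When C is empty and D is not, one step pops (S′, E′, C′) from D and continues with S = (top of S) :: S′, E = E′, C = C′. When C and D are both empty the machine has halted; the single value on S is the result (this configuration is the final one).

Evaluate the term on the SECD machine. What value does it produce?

Answer: 1

Derivation:
step 0: <S=∅, E=∅, C=[(((λw. ((λy. 4) 4)) 2) + (let u = 6 in -3))], D=∅>
step 1: <S=∅, E=∅, C=[((λw. ((λy. 4) 4)) 2) :: (let u = 6 in -3) :: PRIM2(add)], D=∅>
step 2: <S=∅, E=∅, C=[2 :: (λw. ((λy. 4) 4)) :: AP :: (let u = 6 in -3) :: PRIM2(add)], D=∅>
step 3: <S=[2], E=∅, C=[(λw. ((λy. 4) 4)) :: AP :: (let u = 6 in -3) :: PRIM2(add)], D=∅>
step 4: <S=[clo(λw. ((λy. 4) 4), ∅) :: 2], E=∅, C=[AP :: (let u = 6 in -3) :: PRIM2(add)], D=∅>
step 5: <S=∅, E={w↦2}, C=[((λy. 4) 4)], D=[(∅, ∅, [(let u = 6 in -3) :: PRIM2(add)])]>
step 6: <S=∅, E={w↦2}, C=[4 :: (λy. 4) :: AP], D=[(∅, ∅, [(let u = 6 in -3) :: PRIM2(add)])]>
step 7: <S=[4], E={w↦2}, C=[(λy. 4) :: AP], D=[(∅, ∅, [(let u = 6 in -3) :: PRIM2(add)])]>
step 8: <S=[clo(λy. 4, {w↦2}) :: 4], E={w↦2}, C=[AP], D=[(∅, ∅, [(let u = 6 in -3) :: PRIM2(add)])]>
step 9: <S=∅, E={y↦4, w↦2}, C=[4], D=[(∅, {w↦2}, ∅) :: (∅, ∅, [(let u = 6 in -3) :: PRIM2(add)])]>
step 10: <S=[4], E={y↦4, w↦2}, C=∅, D=[(∅, {w↦2}, ∅) :: (∅, ∅, [(let u = 6 in -3) :: PRIM2(add)])]>
step 11: <S=[4], E={w↦2}, C=∅, D=[(∅, ∅, [(let u = 6 in -3) :: PRIM2(add)])]>
step 12: <S=[4], E=∅, C=[(let u = 6 in -3) :: PRIM2(add)], D=∅>
step 13: <S=[4], E=∅, C=[6 :: (λu. -3) :: AP :: PRIM2(add)], D=∅>
step 14: <S=[6 :: 4], E=∅, C=[(λu. -3) :: AP :: PRIM2(add)], D=∅>
step 15: <S=[clo(λu. -3, ∅) :: 6 :: 4], E=∅, C=[AP :: PRIM2(add)], D=∅>
step 16: <S=∅, E={u↦6}, C=[-3], D=[([4], ∅, [PRIM2(add)])]>
step 17: <S=[-3], E={u↦6}, C=∅, D=[([4], ∅, [PRIM2(add)])]>
step 18: <S=[-3 :: 4], E=∅, C=[PRIM2(add)], D=∅>
step 19: <S=[1], E=∅, C=∅, D=∅>
→ final value 1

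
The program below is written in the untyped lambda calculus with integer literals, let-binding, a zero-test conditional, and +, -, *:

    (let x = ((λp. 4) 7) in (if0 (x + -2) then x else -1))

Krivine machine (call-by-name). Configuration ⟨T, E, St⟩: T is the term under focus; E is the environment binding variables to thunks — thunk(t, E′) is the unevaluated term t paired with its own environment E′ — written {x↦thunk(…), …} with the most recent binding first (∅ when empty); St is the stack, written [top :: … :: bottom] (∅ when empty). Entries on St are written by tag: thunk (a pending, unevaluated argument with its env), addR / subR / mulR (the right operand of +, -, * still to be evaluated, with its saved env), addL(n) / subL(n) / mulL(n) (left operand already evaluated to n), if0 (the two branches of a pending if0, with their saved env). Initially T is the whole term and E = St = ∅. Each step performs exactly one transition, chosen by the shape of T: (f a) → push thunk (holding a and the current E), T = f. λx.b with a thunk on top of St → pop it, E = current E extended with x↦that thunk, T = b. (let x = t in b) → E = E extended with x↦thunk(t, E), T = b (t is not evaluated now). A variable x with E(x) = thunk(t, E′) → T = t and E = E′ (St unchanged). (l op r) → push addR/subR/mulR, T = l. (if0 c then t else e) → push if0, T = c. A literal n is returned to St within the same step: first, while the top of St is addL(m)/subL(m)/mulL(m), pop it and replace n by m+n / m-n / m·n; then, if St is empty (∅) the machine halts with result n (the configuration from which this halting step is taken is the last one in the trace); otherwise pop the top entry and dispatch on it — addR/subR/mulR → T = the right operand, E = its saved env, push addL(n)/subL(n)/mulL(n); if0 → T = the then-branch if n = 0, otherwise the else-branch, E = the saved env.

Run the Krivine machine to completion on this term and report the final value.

[0] [T=(let x = ((λp. 4) 7) in (if0 (x + -2) then x else -1)) | E=∅ | St=∅]
[1] [T=(if0 (x + -2) then x else -1) | E={x↦thunk(((λp. 4) 7), ∅)} | St=∅]
[2] [T=(x + -2) | E={x↦thunk(((λp. 4) 7), ∅)} | St=[if0]]
[3] [T=x | E={x↦thunk(((λp. 4) 7), ∅)} | St=[addR :: if0]]
[4] [T=((λp. 4) 7) | E=∅ | St=[addR :: if0]]
[5] [T=(λp. 4) | E=∅ | St=[thunk :: addR :: if0]]
[6] [T=4 | E={p↦thunk(7, ∅)} | St=[addR :: if0]]
[7] [T=-2 | E={x↦thunk(((λp. 4) 7), ∅)} | St=[addL(4) :: if0]]
[8] [T=-1 | E={x↦thunk(((λp. 4) 7), ∅)} | St=∅]
→ final value -1

Answer: -1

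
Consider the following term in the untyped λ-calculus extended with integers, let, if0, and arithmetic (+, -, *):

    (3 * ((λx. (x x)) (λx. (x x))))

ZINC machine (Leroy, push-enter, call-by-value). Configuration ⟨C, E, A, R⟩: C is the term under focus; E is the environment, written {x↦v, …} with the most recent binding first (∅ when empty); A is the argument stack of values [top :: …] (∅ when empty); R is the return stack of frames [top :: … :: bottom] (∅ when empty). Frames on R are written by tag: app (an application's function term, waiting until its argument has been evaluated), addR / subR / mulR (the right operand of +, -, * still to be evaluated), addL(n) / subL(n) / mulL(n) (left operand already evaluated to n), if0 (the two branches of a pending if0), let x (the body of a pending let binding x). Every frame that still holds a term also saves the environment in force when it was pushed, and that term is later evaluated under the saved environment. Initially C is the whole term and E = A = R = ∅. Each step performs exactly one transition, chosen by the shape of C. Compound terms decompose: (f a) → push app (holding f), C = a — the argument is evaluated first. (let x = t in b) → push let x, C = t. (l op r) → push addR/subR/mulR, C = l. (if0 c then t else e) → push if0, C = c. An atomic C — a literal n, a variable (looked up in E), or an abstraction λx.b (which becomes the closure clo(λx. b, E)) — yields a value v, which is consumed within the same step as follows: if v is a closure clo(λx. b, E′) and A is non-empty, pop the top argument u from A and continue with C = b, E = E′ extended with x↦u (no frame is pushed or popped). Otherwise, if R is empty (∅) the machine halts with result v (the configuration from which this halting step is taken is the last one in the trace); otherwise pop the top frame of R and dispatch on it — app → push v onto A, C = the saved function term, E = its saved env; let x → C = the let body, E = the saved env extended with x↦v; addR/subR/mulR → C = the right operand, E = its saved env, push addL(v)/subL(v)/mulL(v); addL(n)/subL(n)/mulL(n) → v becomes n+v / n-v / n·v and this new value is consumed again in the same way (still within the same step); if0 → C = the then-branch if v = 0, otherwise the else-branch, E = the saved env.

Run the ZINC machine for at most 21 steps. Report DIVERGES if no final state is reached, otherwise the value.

[0] <C=(3 * ((λx. (x x)) (λx. (x x)))), E=∅, A=∅, R=∅>
[1] <C=3, E=∅, A=∅, R=[mulR]>
[2] <C=((λx. (x x)) (λx. (x x))), E=∅, A=∅, R=[mulL(3)]>
[3] <C=(λx. (x x)), E=∅, A=∅, R=[app :: mulL(3)]>
[4] <C=(λx. (x x)), E=∅, A=[clo(λx. (x x), ∅)], R=[mulL(3)]>
[5] <C=(x x), E={x↦clo(λx. (x x), ∅)}, A=∅, R=[mulL(3)]>
[6] <C=x, E={x↦clo(λx. (x x), ∅)}, A=∅, R=[app :: mulL(3)]>
[7] <C=x, E={x↦clo(λx. (x x), ∅)}, A=[clo(λx. (x x), ∅)], R=[mulL(3)]>
… configuration repeats with period 3 (steps 5–7 recur indefinitely) …

Answer: DIVERGES (no final state within 21 steps)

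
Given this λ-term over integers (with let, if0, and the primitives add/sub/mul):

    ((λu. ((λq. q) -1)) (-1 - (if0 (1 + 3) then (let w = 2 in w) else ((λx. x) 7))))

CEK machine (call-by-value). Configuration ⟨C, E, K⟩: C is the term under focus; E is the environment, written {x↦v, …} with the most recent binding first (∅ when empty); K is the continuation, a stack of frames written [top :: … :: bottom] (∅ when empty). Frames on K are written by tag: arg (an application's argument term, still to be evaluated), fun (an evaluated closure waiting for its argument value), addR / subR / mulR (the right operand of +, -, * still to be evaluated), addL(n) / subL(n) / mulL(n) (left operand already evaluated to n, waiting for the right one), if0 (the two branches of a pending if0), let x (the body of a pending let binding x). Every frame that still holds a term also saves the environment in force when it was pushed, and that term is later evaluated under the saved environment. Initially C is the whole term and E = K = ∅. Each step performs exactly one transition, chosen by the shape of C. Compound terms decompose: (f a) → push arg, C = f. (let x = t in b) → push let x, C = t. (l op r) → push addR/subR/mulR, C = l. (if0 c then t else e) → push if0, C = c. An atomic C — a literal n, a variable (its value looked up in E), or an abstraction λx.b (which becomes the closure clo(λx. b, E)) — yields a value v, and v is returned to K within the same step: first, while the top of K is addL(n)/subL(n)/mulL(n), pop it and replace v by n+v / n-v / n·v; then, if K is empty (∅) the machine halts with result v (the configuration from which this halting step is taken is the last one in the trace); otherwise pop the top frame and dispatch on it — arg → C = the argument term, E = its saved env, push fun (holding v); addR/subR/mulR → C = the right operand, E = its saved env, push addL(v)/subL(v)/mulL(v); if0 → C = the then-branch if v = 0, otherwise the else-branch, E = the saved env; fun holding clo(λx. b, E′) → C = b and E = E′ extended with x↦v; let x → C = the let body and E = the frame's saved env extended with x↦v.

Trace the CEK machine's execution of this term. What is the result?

step 0: <C=((λu. ((λq. q) -1)) (-1 - (if0 (1 + 3) then (let w = 2 in w) else ((λx. x) 7)))), E=∅, K=∅>
step 1: <C=(λu. ((λq. q) -1)), E=∅, K=[arg]>
step 2: <C=(-1 - (if0 (1 + 3) then (let w = 2 in w) else ((λx. x) 7))), E=∅, K=[fun]>
step 3: <C=-1, E=∅, K=[subR :: fun]>
step 4: <C=(if0 (1 + 3) then (let w = 2 in w) else ((λx. x) 7)), E=∅, K=[subL(-1) :: fun]>
step 5: <C=(1 + 3), E=∅, K=[if0 :: subL(-1) :: fun]>
step 6: <C=1, E=∅, K=[addR :: if0 :: subL(-1) :: fun]>
step 7: <C=3, E=∅, K=[addL(1) :: if0 :: subL(-1) :: fun]>
step 8: <C=((λx. x) 7), E=∅, K=[subL(-1) :: fun]>
step 9: <C=(λx. x), E=∅, K=[arg :: subL(-1) :: fun]>
step 10: <C=7, E=∅, K=[fun :: subL(-1) :: fun]>
step 11: <C=x, E={x↦7}, K=[subL(-1) :: fun]>
step 12: <C=((λq. q) -1), E={u↦-8}, K=∅>
step 13: <C=(λq. q), E={u↦-8}, K=[arg]>
step 14: <C=-1, E={u↦-8}, K=[fun]>
step 15: <C=q, E={q↦-1, u↦-8}, K=∅>
→ final value -1

Answer: -1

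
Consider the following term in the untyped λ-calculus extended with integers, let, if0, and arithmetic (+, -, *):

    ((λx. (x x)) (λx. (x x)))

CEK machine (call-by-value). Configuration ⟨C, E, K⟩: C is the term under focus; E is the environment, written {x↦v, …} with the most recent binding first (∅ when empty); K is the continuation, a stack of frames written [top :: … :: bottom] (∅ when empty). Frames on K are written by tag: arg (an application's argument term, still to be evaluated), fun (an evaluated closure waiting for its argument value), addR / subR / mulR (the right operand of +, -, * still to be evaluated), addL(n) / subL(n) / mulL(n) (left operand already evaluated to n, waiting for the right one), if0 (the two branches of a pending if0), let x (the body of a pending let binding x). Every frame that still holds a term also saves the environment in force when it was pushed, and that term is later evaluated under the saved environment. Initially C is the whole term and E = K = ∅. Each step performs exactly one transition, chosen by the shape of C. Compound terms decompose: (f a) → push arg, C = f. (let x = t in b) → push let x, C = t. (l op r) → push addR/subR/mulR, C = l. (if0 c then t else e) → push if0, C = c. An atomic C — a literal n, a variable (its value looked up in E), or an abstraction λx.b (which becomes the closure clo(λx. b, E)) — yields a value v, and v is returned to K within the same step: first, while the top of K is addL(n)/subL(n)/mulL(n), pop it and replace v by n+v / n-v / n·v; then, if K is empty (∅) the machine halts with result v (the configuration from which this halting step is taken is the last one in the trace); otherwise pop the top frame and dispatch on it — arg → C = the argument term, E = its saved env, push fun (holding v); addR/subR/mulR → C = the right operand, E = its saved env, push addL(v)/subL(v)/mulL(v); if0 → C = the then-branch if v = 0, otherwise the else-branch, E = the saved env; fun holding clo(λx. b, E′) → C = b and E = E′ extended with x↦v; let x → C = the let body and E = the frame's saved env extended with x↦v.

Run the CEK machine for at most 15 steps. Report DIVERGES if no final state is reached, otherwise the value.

Answer: DIVERGES (no final state within 15 steps)

Machine steps:
step 0: [C=((λx. (x x)) (λx. (x x))) | E=∅ | K=∅]
step 1: [C=(λx. (x x)) | E=∅ | K=[arg]]
step 2: [C=(λx. (x x)) | E=∅ | K=[fun]]
step 3: [C=(x x) | E={x↦clo(λx. (x x), ∅)} | K=∅]
step 4: [C=x | E={x↦clo(λx. (x x), ∅)} | K=[arg]]
step 5: [C=x | E={x↦clo(λx. (x x), ∅)} | K=[fun]]
… configuration repeats with period 3 (steps 3–5 recur indefinitely) …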